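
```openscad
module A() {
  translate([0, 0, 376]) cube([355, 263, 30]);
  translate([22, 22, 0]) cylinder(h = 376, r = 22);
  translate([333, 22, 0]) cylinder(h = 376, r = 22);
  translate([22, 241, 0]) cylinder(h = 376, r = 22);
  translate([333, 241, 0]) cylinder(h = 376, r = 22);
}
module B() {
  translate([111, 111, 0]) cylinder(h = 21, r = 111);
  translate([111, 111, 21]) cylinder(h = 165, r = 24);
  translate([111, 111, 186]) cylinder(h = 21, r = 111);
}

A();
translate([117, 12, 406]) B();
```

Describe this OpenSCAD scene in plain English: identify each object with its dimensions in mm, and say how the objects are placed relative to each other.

A is a four-legged stool. The seat is a 355×263×30 mm slab whose top surface is at z = 406 mm; four round legs, each 44 mm in diameter, run from the floor (z = 0) to the underside of the seat, each leg's axis is inset half a diameter from the nearest pair of seat edges (so the leg's bounding box is flush with the corner).

B is a spool: two coaxial disc flanges of radius 111 mm and thickness 21 mm, joined by a core cylinder of radius 24 mm and height 165 mm. The lower flange rests on z = 0 and the three cylinders share a vertical axis.

The spool is on top of the stool.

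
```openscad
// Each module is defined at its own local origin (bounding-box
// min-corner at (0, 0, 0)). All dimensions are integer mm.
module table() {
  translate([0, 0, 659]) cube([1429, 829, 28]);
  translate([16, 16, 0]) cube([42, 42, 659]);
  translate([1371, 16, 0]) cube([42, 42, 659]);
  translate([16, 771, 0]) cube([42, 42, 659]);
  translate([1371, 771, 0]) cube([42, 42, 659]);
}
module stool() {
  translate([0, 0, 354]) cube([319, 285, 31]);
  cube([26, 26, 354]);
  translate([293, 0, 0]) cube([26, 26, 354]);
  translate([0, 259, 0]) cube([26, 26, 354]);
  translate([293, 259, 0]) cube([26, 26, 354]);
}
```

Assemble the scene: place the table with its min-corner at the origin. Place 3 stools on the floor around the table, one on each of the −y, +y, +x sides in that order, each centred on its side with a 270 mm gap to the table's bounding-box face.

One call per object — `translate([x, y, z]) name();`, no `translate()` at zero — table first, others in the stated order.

table();
translate([555, -555, 0]) stool();
translate([555, 1099, 0]) stool();
translate([1699, 272, 0]) stool();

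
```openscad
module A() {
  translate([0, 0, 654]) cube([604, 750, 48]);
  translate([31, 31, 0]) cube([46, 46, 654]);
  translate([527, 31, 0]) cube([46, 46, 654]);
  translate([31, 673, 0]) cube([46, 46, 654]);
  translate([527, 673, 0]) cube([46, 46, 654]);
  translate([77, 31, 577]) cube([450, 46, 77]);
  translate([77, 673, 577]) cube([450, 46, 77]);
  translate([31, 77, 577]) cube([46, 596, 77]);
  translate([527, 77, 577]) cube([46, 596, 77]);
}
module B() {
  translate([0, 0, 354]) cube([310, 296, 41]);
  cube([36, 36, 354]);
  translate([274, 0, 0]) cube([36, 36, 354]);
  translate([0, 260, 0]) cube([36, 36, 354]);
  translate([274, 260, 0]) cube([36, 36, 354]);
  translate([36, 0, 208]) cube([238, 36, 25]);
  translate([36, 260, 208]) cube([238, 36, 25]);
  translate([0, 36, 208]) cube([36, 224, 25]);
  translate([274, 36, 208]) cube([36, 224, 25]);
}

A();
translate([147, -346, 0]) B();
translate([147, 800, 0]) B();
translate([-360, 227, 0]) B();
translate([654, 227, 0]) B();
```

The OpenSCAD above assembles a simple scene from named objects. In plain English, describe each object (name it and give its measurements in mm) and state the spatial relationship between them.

A is a rectangular dining table. The top is 604×750×48 mm with its upper surface at z = 702 mm. It stands on four 46×46 mm square legs, each inset 31 mm from the nearest pair of top edges, running from the floor to the underside of the top. Four apron rails, 46 mm thick and 77 mm tall, run between adjacent legs with their top edges flush with the underside of the top and their outer faces flush with the legs' outer faces.

B is a four-legged stool. The seat is a 310×296×41 mm slab whose top surface is at z = 395 mm; four square legs, each 36×36 mm in cross-section, run from the floor (z = 0) to the underside of the seat, each flush with a corner of the seat. Four stretchers, 36 mm wide and 25 mm tall, connect adjacent legs with their undersides at z = 208 mm, each running between the inner faces of the legs it joins and aligned with the legs' outer faces on the other axis.

Four stools sit around the table at the −y, +y, −x, +x sides.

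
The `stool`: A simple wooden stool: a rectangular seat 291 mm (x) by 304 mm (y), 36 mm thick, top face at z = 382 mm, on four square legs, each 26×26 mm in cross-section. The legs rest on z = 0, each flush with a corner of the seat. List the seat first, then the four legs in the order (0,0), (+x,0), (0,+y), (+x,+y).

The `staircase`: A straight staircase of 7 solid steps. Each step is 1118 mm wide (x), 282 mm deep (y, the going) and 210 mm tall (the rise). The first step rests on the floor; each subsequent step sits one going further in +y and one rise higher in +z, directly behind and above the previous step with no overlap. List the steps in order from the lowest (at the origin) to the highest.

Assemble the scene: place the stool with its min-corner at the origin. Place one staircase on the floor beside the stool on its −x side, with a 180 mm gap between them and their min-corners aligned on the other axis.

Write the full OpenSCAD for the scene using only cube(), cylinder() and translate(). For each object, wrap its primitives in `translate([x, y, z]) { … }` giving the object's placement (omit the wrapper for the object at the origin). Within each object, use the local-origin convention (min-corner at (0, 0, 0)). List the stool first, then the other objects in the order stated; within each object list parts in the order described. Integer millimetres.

translate([0, 0, 346]) cube([291, 304, 36]);
cube([26, 26, 346]);
translate([265, 0, 0]) cube([26, 26, 346]);
translate([0, 278, 0]) cube([26, 26, 346]);
translate([265, 278, 0]) cube([26, 26, 346]);
translate([-1298, 0, 0]) {
  cube([1118, 282, 210]);
  translate([0, 282, 210]) cube([1118, 282, 210]);
  translate([0, 564, 420]) cube([1118, 282, 210]);
  translate([0, 846, 630]) cube([1118, 282, 210]);
  translate([0, 1128, 840]) cube([1118, 282, 210]);
  translate([0, 1410, 1050]) cube([1118, 282, 210]);
  translate([0, 1692, 1260]) cube([1118, 282, 210]);
}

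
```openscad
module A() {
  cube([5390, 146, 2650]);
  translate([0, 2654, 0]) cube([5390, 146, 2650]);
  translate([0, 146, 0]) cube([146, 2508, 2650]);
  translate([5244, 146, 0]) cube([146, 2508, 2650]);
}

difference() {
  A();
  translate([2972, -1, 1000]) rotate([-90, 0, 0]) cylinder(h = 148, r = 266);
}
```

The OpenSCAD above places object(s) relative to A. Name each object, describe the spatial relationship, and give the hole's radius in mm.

The subtracted cylinder has r = 266 mm.

A is a house frame. The house frame has a circular hole through its front wall. The hole's radius is 266 mm.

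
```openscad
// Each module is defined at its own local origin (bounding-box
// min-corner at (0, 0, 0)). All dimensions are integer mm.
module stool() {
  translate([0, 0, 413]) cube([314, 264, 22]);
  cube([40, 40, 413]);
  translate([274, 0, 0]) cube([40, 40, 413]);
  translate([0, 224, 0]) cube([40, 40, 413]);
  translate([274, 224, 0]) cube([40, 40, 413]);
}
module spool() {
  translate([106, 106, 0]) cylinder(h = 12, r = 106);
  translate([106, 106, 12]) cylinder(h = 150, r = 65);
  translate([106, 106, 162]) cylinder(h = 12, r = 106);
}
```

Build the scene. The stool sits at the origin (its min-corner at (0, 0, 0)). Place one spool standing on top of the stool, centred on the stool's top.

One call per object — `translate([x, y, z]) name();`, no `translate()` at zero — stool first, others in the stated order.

stool();
translate([51, 26, 435]) spool();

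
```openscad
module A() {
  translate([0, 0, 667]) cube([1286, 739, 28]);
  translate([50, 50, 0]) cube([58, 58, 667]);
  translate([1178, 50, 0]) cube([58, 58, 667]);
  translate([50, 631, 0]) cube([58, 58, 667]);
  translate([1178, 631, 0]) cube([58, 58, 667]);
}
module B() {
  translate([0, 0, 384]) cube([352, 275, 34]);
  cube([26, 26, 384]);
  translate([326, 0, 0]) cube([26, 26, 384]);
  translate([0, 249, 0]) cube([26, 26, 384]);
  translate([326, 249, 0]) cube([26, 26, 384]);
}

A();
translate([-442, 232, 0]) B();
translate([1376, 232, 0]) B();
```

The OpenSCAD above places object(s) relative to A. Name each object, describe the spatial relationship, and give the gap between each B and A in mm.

A is a table. B is a stool. Two stools sit around the table at the −x, +x sides. The gap between each stool and the table is 90 mm.

Each stool's nearest face is 90 mm from the table's bounding box.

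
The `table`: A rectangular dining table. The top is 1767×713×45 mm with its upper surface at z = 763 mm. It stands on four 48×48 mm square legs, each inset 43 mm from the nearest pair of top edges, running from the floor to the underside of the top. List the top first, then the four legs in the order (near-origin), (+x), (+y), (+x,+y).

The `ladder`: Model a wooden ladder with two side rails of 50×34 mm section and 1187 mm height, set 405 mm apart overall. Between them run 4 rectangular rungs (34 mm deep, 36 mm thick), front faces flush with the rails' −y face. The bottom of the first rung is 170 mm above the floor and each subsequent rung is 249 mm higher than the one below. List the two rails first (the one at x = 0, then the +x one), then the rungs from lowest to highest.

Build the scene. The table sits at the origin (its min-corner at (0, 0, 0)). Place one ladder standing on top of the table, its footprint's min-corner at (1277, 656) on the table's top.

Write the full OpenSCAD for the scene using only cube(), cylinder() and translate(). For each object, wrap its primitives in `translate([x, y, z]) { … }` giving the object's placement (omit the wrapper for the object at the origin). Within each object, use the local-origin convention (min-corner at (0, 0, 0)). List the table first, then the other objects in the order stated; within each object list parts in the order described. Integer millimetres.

translate([0, 0, 718]) cube([1767, 713, 45]);
translate([43, 43, 0]) cube([48, 48, 718]);
translate([1676, 43, 0]) cube([48, 48, 718]);
translate([43, 622, 0]) cube([48, 48, 718]);
translate([1676, 622, 0]) cube([48, 48, 718]);
translate([1277, 656, 763]) {
  cube([50, 34, 1187]);
  translate([355, 0, 0]) cube([50, 34, 1187]);
  translate([50, 0, 170]) cube([305, 34, 36]);
  translate([50, 0, 419]) cube([305, 34, 36]);
  translate([50, 0, 668]) cube([305, 34, 36]);
  translate([50, 0, 917]) cube([305, 34, 36]);
}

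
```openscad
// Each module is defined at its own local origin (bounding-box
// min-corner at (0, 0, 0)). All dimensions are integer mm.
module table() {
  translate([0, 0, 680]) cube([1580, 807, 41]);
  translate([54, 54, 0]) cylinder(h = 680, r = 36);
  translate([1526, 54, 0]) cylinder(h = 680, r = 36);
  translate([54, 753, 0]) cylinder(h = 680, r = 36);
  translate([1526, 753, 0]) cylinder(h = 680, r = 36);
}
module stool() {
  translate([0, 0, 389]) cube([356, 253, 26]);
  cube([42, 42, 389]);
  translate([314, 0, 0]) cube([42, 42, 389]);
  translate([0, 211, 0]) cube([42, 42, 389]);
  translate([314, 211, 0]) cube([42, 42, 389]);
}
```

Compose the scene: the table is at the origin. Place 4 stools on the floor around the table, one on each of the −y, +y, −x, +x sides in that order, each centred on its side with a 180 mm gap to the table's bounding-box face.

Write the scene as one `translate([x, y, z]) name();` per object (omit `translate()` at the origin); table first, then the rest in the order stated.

table();
translate([612, -433, 0]) stool();
translate([612, 987, 0]) stool();
translate([-536, 277, 0]) stool();
translate([1760, 277, 0]) stool();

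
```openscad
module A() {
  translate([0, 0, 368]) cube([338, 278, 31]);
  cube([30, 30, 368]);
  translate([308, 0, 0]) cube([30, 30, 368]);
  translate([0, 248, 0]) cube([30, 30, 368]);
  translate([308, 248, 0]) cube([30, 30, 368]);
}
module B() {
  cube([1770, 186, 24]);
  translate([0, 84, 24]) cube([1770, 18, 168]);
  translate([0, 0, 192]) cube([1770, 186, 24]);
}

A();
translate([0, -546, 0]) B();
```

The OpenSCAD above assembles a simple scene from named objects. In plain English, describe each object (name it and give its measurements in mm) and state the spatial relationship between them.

A is a simple wooden stool: a rectangular seat 338 mm (x) by 278 mm (y), 31 mm thick, top face at z = 399 mm, on four square legs, each 30×30 mm in cross-section. The legs rest on z = 0, each flush with a corner of the seat.

B is an I-beam lying along x, 1770 mm long. Overall section height 216 mm. Two flanges 186 mm wide (y) and 24 mm thick, one on the floor and one at the top; a web 18 mm thick runs between them, centred on the flange width.

The I-beam is on the floor beside the stool on its −y side.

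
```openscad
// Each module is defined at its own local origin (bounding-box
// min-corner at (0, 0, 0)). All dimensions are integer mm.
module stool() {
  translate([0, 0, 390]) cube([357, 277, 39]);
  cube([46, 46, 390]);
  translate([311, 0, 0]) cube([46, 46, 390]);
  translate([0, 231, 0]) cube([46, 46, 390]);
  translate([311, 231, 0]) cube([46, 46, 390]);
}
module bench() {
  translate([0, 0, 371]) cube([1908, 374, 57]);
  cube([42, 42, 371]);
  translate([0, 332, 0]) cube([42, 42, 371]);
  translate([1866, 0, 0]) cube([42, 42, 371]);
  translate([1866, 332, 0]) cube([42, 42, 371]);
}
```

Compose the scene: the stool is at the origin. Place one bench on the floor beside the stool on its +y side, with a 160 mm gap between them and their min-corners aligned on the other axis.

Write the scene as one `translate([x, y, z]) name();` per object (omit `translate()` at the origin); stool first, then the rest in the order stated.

stool();
translate([0, 437, 0]) bench();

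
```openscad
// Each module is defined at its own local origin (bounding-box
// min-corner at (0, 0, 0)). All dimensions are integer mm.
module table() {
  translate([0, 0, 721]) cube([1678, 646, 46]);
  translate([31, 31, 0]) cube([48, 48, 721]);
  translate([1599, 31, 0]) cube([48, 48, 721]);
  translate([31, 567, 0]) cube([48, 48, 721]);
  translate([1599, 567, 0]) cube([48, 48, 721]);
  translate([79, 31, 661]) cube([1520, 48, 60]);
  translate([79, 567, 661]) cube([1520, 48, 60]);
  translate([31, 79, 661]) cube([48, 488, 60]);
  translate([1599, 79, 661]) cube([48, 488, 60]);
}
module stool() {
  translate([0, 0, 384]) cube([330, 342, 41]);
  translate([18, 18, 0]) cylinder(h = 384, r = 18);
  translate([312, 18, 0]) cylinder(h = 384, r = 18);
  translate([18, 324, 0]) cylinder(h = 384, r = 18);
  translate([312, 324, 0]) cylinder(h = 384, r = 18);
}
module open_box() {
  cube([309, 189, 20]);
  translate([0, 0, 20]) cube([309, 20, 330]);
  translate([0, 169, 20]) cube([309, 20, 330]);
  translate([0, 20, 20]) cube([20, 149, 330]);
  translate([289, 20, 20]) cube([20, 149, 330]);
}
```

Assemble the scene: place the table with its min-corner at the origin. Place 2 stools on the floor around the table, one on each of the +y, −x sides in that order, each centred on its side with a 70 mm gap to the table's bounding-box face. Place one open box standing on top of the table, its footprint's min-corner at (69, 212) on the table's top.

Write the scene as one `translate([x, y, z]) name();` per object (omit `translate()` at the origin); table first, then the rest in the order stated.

table();
translate([674, 716, 0]) stool();
translate([-400, 152, 0]) stool();
translate([69, 212, 767]) open_box();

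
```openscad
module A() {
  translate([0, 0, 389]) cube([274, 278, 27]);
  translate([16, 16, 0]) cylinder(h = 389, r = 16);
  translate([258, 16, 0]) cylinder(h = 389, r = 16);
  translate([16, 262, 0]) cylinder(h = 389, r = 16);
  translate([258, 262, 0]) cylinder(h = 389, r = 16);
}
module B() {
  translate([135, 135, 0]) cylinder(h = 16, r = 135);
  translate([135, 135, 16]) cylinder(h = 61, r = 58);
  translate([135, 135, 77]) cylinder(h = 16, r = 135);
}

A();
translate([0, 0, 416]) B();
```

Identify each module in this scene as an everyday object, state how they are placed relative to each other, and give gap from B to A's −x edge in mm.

The spool's min-x is at 0; the stool's min-x is 0; gap = 0 mm.

A is a stool. B is a spool. The spool is on top of the stool. The gap from the spool to the stool's −x edge is 0 mm.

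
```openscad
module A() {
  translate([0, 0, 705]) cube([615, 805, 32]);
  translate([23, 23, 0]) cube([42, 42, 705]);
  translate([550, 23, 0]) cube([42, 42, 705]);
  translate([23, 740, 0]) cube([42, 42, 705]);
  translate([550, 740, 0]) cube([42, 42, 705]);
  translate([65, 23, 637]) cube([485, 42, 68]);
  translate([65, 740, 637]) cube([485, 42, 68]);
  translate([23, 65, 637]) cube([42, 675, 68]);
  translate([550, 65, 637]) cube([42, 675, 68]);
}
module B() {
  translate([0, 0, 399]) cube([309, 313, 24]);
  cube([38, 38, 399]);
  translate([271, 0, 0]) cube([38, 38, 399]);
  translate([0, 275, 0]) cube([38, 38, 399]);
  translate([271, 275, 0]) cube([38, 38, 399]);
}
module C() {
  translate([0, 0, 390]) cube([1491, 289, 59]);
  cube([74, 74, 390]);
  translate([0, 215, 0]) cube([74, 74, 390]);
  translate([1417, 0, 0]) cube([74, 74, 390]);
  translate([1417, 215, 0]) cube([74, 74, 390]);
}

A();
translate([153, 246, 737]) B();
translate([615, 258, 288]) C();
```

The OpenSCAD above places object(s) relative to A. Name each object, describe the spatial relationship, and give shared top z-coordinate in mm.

A is a table. B is a stool. C is a bench. The stool is on top of the table, centred. The bench is beside the table with their tops flush at z = 737. The shared top z-coordinate is 737 mm.

Both tops at z = 737 mm.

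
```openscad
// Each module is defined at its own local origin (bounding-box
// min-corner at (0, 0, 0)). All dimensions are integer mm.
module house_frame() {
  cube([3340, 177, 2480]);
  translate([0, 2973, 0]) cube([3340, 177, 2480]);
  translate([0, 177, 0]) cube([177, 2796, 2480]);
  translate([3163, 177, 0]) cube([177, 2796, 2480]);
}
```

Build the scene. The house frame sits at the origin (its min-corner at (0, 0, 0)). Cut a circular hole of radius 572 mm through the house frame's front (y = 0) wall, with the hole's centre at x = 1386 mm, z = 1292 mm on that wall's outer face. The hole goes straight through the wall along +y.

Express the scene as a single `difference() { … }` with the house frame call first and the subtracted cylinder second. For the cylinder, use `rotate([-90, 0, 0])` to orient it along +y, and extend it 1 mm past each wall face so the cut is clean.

difference() {
  house_frame();
  translate([1386, -1, 1292]) rotate([-90, 0, 0]) cylinder(h = 179, r = 572);
}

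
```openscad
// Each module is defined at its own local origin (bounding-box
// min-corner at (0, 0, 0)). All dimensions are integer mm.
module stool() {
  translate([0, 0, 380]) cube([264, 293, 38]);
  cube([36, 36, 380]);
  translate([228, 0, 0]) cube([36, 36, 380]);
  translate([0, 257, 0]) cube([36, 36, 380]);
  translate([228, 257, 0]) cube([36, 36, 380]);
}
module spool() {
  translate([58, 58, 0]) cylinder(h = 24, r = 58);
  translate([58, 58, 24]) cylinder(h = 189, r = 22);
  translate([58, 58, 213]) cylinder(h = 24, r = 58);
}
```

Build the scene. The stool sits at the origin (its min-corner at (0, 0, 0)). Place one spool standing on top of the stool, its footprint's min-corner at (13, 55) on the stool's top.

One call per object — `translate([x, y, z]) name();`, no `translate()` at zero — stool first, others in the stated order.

stool();
translate([13, 55, 418]) spool();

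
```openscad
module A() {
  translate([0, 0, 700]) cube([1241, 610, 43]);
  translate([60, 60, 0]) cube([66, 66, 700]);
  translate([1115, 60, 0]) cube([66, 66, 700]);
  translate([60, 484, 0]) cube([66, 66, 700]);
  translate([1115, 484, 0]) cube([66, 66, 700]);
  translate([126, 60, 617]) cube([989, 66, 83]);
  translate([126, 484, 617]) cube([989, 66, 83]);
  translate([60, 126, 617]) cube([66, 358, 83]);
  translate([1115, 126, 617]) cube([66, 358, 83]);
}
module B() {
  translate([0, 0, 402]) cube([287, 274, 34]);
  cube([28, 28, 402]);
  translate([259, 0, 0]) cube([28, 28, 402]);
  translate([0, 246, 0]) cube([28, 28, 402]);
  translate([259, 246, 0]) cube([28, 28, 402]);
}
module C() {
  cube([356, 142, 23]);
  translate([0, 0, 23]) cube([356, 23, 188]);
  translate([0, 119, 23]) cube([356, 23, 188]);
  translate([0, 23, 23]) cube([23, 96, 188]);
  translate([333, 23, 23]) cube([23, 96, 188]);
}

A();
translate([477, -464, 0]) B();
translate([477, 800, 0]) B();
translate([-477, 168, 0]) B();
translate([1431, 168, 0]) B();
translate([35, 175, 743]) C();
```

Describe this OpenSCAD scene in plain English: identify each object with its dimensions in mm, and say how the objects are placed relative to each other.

A is a table: top 1241 mm (x) × 610 mm (y), 43 mm thick, upper face at z = 743 mm, on four 66×66 mm square legs, each inset 60 mm from the nearest pair of top edges, running from z = 0 to the bottom of the top. Four apron rails, 66 mm thick and 83 mm tall, run between adjacent legs with their top edges flush with the underside of the top and their outer faces flush with the legs' outer faces.

B is a four-legged stool. The seat is a 287×274×34 mm slab whose top surface is at z = 436 mm; four square legs, each 28×28 mm in cross-section, run from the floor (z = 0) to the underside of the seat, each flush with a corner of the seat.

C is an open storage box with external size 356×142×211 mm and wall thickness 23 mm (the base is also 23 mm thick). The base covers the whole footprint; the four walls stand on the base, with the y-facing walls full-width and the x-facing walls fitting between their inner faces.

Four stools sit around the table at the −y, +y, −x, +x sides. The open box is on top of the table.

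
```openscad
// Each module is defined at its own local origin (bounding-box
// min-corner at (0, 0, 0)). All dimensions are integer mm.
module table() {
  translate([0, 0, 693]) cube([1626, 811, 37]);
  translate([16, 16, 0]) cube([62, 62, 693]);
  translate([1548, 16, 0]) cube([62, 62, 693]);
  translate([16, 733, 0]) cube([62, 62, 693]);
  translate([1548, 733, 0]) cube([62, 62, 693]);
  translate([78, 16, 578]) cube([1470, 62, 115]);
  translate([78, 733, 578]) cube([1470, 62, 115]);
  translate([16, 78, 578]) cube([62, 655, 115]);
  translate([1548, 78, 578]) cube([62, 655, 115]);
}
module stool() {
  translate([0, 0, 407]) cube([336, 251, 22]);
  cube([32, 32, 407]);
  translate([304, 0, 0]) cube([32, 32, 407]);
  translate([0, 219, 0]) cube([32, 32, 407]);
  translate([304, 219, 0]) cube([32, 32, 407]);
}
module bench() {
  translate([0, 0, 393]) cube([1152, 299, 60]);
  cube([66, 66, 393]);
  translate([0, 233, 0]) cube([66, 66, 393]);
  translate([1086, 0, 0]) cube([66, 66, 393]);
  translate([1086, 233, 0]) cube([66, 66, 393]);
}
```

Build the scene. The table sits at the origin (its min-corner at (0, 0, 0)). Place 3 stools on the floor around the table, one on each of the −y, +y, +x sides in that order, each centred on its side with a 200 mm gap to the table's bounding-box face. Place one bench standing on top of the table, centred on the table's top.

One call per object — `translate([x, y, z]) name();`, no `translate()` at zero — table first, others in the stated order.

table();
translate([645, -451, 0]) stool();
translate([645, 1011, 0]) stool();
translate([1826, 280, 0]) stool();
translate([237, 256, 730]) bench();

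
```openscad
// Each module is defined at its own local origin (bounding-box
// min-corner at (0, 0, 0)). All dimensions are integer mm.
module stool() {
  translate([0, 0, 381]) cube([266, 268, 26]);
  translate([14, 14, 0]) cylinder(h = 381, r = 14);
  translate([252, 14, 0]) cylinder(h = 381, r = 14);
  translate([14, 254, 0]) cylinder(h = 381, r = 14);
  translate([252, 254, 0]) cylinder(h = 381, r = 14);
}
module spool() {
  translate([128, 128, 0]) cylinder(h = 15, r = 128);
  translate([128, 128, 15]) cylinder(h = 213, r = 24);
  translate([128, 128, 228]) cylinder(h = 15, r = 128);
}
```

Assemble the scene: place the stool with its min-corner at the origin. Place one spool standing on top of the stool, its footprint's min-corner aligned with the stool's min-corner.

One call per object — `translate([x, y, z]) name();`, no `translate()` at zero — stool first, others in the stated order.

stool();
translate([0, 0, 407]) spool();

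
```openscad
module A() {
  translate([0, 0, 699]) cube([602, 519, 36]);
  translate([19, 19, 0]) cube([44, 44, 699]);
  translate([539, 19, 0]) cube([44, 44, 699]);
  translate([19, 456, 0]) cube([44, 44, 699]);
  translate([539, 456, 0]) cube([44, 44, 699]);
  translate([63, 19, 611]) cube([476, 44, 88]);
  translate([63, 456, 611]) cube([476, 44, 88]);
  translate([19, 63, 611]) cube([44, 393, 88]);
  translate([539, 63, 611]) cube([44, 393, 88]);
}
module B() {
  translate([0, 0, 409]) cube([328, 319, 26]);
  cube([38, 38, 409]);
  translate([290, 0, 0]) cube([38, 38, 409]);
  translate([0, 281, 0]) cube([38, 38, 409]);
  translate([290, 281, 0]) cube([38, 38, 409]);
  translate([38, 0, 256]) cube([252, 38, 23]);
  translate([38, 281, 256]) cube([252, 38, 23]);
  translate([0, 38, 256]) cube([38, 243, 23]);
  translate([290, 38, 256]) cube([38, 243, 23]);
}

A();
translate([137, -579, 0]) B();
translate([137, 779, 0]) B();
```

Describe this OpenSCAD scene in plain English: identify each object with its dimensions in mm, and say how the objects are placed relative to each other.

A is a rectangular dining table. The top is 602×519×36 mm with its upper surface at z = 735 mm. It stands on four 44×44 mm square legs, each inset 19 mm from the nearest pair of top edges, running from the floor to the underside of the top. Four apron rails, 44 mm thick and 88 mm tall, run between adjacent legs with their top edges flush with the underside of the top and their outer faces flush with the legs' outer faces.

B is a four-legged stool. The seat is 328×319 mm, 26 mm thick, top at z = 435 mm. It stands on four square legs, each 38×38 mm in cross-section, from z = 0 to the seat underside, each flush with a corner of the seat. Four stretchers, 38 mm wide and 23 mm tall, connect adjacent legs with their undersides at z = 256 mm, each running between the inner faces of the legs it joins and aligned with the legs' outer faces on the other axis.

Two stools sit around the table at the −y, +y sides.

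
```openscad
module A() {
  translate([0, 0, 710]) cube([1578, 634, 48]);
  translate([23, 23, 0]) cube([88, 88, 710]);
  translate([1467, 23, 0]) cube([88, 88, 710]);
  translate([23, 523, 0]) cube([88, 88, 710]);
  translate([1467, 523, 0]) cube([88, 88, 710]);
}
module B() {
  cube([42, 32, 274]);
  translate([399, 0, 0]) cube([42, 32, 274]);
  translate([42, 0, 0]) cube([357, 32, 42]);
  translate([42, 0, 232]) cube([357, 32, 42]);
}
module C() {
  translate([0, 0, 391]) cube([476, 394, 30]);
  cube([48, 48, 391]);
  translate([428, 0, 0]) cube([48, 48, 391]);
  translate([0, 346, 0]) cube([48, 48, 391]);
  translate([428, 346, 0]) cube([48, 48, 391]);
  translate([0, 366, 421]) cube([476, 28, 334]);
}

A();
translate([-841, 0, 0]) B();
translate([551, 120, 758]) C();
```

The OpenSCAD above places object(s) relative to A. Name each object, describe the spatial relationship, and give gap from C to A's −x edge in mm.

The chair's min-x is at 551; the table's min-x is 0; gap = 551 mm.

A is a table. B is a picture frame. C is a chair. The picture frame is on the floor beside the table on its −x side. The chair is on top of the table, centred. The gap from the chair to the table's −x edge is 551 mm.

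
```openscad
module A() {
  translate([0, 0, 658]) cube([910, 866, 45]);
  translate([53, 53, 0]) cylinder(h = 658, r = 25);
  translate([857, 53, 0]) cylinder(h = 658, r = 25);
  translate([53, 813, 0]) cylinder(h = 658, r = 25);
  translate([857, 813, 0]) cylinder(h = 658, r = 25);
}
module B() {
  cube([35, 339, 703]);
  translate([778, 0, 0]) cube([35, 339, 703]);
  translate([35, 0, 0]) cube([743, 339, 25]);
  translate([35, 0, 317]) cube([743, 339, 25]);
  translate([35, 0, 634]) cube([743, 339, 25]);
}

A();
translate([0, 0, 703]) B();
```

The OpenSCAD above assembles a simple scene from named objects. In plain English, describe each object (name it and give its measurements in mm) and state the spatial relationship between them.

A is a rectangular dining table. The top is 910×866×45 mm with its upper surface at z = 703 mm. It stands on four round legs of 50 mm diameter, each leg's bounding box inset 28 mm from the nearest pair of top edges, running from the floor to the underside of the top.

B is a bookshelf 813 mm wide overall, 339 mm deep and 703 mm tall. The two sides are 35 mm thick vertical panels. 3 horizontal shelves of 25 mm thickness span between the inner faces of the sides; the lowest shelf sits on the floor and shelves are stacked with a clear vertical gap of 292 mm between each pair.

The bookshelf is on top of the table.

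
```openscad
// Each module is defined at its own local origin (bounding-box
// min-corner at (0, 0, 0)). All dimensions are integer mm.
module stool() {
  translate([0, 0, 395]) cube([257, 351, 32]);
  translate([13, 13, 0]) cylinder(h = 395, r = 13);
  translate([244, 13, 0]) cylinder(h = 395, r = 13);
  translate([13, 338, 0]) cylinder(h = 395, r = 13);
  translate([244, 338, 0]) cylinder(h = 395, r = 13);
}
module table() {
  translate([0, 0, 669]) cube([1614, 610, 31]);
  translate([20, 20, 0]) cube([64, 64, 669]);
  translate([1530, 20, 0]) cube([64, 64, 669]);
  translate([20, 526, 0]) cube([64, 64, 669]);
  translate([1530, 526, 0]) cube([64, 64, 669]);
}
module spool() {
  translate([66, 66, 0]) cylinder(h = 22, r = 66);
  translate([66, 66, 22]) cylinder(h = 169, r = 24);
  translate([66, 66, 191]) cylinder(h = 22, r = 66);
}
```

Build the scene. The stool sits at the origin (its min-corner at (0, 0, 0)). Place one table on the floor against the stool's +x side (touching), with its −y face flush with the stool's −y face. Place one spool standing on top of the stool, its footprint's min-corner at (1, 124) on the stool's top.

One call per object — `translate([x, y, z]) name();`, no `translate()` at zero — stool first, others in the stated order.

stool();
translate([257, 0, 0]) table();
translate([1, 124, 427]) spool();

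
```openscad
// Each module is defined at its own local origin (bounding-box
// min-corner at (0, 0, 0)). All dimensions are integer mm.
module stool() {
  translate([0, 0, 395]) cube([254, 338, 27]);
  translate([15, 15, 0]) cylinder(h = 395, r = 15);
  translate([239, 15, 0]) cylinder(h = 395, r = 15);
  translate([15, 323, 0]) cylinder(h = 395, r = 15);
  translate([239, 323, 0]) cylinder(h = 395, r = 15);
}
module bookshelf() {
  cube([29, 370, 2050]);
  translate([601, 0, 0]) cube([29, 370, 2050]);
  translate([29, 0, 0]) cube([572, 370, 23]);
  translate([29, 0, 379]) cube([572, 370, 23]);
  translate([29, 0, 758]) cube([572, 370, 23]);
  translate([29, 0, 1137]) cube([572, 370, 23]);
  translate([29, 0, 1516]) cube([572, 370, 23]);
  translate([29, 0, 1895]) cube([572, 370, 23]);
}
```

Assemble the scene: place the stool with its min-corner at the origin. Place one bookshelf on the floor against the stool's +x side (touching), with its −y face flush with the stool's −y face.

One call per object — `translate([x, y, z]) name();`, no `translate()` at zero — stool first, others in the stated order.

stool();
translate([254, 0, 0]) bookshelf();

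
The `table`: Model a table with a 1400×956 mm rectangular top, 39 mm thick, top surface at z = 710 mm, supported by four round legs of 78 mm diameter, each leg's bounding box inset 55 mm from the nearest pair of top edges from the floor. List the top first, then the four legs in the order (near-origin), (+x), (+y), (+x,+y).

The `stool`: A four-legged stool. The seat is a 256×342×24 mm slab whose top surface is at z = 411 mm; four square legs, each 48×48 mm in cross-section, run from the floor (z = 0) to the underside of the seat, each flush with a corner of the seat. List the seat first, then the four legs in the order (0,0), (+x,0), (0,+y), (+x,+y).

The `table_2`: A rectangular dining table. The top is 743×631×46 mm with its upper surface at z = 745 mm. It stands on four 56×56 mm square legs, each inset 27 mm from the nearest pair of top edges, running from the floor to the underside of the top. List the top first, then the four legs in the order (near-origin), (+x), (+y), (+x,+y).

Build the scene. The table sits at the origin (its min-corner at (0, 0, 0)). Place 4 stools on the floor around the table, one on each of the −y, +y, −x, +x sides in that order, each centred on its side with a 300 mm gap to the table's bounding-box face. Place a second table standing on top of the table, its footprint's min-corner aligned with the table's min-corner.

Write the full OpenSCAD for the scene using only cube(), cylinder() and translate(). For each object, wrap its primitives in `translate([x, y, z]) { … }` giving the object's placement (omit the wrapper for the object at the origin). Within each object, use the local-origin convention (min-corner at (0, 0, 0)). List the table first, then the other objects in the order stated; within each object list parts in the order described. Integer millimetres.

translate([0, 0, 671]) cube([1400, 956, 39]);
translate([94, 94, 0]) cylinder(h = 671, r = 39);
translate([1306, 94, 0]) cylinder(h = 671, r = 39);
translate([94, 862, 0]) cylinder(h = 671, r = 39);
translate([1306, 862, 0]) cylinder(h = 671, r = 39);
translate([572, -642, 0]) {
  translate([0, 0, 387]) cube([256, 342, 24]);
  cube([48, 48, 387]);
  translate([208, 0, 0]) cube([48, 48, 387]);
  translate([0, 294, 0]) cube([48, 48, 387]);
  translate([208, 294, 0]) cube([48, 48, 387]);
}
translate([572, 1256, 0]) {
  translate([0, 0, 387]) cube([256, 342, 24]);
  cube([48, 48, 387]);
  translate([208, 0, 0]) cube([48, 48, 387]);
  translate([0, 294, 0]) cube([48, 48, 387]);
  translate([208, 294, 0]) cube([48, 48, 387]);
}
translate([-556, 307, 0]) {
  translate([0, 0, 387]) cube([256, 342, 24]);
  cube([48, 48, 387]);
  translate([208, 0, 0]) cube([48, 48, 387]);
  translate([0, 294, 0]) cube([48, 48, 387]);
  translate([208, 294, 0]) cube([48, 48, 387]);
}
translate([1700, 307, 0]) {
  translate([0, 0, 387]) cube([256, 342, 24]);
  cube([48, 48, 387]);
  translate([208, 0, 0]) cube([48, 48, 387]);
  translate([0, 294, 0]) cube([48, 48, 387]);
  translate([208, 294, 0]) cube([48, 48, 387]);
}
translate([0, 0, 710]) {
  translate([0, 0, 699]) cube([743, 631, 46]);
  translate([27, 27, 0]) cube([56, 56, 699]);
  translate([660, 27, 0]) cube([56, 56, 699]);
  translate([27, 548, 0]) cube([56, 56, 699]);
  translate([660, 548, 0]) cube([56, 56, 699]);
}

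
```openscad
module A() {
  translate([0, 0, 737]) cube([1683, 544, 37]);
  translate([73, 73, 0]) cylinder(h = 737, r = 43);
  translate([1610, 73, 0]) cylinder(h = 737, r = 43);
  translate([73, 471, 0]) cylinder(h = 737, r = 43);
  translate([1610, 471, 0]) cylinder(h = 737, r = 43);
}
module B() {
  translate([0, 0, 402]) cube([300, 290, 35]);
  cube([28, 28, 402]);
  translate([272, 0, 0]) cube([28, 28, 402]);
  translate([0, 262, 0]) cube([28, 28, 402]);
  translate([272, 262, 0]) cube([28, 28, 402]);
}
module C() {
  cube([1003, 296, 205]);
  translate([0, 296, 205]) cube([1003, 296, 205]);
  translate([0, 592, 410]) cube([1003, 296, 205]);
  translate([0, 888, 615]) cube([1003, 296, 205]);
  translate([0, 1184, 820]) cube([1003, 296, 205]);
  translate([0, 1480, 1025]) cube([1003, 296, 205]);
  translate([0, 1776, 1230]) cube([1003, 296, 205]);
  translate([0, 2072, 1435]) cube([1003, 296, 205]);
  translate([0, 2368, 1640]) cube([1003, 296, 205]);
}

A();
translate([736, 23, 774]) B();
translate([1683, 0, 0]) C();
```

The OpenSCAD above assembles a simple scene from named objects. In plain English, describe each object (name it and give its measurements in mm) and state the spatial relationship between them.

A is a rectangular dining table. The top is 1683×544×37 mm with its upper surface at z = 774 mm. It stands on four round legs of 86 mm diameter, each leg's bounding box inset 30 mm from the nearest pair of top edges, running from the floor to the underside of the top.

B is a simple wooden stool: a rectangular seat 300 mm (x) by 290 mm (y), 35 mm thick, top face at z = 437 mm, on four square legs, each 28×28 mm in cross-section. The legs rest on z = 0, each flush with a corner of the seat.

C is a straight staircase of 9 solid steps. Each step is 1003 mm wide (x), 296 mm deep (y, the going) and 205 mm tall (the rise). The first step rests on the floor; each subsequent step sits one going further in +y and one rise higher in +z, directly behind and above the previous step with no overlap.

The stool is on top of the table. The staircase is against the table's +x side, with their −y faces flush.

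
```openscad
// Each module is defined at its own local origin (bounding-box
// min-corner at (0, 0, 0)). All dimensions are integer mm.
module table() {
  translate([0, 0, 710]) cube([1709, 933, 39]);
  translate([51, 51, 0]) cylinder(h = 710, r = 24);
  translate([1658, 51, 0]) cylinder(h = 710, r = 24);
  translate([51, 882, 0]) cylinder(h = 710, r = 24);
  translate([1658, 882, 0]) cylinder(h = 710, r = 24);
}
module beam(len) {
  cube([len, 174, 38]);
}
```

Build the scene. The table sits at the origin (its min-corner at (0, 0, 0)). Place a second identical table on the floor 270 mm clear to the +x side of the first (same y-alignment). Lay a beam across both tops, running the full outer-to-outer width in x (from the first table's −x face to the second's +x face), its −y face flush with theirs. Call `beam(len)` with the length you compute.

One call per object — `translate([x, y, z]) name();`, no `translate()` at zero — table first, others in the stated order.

table();
translate([1979, 0, 0]) table();
translate([0, 0, 749]) beam(3688);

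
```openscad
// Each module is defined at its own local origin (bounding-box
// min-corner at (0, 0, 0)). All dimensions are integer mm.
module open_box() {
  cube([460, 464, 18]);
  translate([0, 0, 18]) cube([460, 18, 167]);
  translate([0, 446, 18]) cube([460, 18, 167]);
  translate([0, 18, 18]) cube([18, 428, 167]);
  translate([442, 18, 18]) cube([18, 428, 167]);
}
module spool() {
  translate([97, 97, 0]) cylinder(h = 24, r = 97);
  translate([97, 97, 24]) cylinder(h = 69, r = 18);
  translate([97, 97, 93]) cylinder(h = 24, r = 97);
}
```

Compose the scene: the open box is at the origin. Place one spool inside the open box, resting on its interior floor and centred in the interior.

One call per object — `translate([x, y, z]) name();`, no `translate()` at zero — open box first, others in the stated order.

open_box();
translate([133, 135, 18]) spool();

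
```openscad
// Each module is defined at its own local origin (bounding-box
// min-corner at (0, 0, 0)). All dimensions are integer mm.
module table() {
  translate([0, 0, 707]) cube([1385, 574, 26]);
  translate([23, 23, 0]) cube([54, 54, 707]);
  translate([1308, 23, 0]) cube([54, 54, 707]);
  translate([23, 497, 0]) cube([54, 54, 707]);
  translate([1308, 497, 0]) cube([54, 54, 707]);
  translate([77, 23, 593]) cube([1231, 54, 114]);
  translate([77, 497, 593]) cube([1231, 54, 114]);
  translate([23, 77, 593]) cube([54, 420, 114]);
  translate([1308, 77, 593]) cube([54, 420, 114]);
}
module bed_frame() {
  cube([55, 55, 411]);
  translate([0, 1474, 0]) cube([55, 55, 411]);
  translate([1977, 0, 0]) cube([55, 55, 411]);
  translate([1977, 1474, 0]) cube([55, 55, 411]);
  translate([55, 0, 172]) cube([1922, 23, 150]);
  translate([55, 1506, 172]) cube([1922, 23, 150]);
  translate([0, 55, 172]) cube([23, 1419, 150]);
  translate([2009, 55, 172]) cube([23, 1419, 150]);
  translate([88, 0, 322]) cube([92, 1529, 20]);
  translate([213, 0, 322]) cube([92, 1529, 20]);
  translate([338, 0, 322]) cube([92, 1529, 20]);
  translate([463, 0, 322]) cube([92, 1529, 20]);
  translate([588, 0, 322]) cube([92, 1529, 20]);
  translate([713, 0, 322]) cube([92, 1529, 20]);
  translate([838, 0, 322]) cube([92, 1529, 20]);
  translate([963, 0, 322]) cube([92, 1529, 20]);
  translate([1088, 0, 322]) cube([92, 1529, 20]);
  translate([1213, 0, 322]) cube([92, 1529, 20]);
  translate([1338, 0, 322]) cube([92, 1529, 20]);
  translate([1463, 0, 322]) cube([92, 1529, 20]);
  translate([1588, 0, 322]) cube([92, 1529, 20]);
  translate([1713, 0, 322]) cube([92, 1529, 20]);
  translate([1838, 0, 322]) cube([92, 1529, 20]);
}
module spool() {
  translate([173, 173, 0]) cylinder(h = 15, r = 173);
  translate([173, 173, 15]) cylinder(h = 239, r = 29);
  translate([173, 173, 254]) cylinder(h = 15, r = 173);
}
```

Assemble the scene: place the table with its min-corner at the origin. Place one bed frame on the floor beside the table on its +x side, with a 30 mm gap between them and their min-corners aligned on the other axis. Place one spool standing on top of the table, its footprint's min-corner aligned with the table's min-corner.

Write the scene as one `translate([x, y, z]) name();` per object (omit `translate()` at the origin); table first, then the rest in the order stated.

table();
translate([1415, 0, 0]) bed_frame();
translate([0, 0, 733]) spool();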